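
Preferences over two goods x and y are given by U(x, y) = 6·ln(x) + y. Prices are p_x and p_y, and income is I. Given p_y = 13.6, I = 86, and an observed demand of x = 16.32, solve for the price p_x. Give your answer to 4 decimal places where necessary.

Set MRS = p_x/p_y: (6/x)/1 = p_x/p_y.
So x*(p_x,p_y) = 6·p_y/p_x, independent of income; and y* = (I − 6·p_y)/p_y.
Set x* = 16.32 in the demand function and solve for p_x: p_x = 5.

p_x = 5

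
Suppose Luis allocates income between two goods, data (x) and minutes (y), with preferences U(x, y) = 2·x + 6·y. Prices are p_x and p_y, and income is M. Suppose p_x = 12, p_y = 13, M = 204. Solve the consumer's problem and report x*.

x* = 0

Linear utility — the consumer picks whichever good has higher MU/price: 2/12 = 0.1667 vs 6/13 = 0.4615.
y gives more utility per dollar, so spend all income on y: y* = M/p_y, x* = 0.
Numerically: x* = 0, y* = 15.6923.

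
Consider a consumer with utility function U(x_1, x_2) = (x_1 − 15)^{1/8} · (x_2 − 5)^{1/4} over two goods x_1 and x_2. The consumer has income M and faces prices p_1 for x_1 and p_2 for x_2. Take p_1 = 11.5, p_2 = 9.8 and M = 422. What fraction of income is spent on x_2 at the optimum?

Let x_1' = x_1−15, x_2' = x_2−5. MRS = (1/2)·x_2'/x_1' = p_1/p_2.
Substituting into the budget: x_1* = 15 + 1/3·(M − 15·p_1 − 5·p_2)/p_1, and x_2* = 5 + 2/3·(…)/p_2.
Discretionary income = 422 − 15·11.5 − 5·9.8 = 200.5; x_1* = 15 + 1/3·200.5/11.5 = 20.8116; x_2* = 5 + 2/3·200.5/9.8 = 18.6395.
Expenditure on x_2: 9.8·18.6395 = 182.6667; share = 0.4329.

share on x_2 = 0.4329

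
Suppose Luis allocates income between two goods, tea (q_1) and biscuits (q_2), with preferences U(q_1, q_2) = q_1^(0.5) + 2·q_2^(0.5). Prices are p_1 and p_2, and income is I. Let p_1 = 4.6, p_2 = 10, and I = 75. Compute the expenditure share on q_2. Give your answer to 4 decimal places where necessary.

share on q_2 = 0.6479

MRS = MU_q_1/MU_q_2 = (1/2)·(q_2/q_1)^(0.5). Set equal to p_1/p_2.
Hence q_2/q_1 = (2·p_1/p_2)^(1/(0.5)), i.e. raised to the 2 power.
With the ratio pinned down, the budget gives q_1* = I/(p_1 + p_2·(q_2/q_1)) and q_2* = (q_2/q_1)·q_1*.
Numerically q_2/q_1 = 0.8464, so q_1* = 75/(4.6 + 10·0.8464) = 5.741 and q_2* = 0.8464·5.741 = 4.8592.
Expenditure on q_2: 10·4.8592 = 48.5915; share = 0.6479.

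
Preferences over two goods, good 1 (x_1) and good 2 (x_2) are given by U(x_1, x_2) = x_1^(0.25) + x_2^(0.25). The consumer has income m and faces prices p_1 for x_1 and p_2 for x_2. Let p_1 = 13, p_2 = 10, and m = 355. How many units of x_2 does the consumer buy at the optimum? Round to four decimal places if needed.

x_2* = 18.5257

With the ratio pinned down, the budget gives x_1* = m/(p_1 + p_2·(x_2/x_1)) and x_2* = (x_2/x_1)·x_1*.
Numerically x_2/x_1 = 1.418811, so x_1* = 355/(13 + 10·1.418811) = 13.0572 and x_2* = 1.418811·13.0572 = 18.5257.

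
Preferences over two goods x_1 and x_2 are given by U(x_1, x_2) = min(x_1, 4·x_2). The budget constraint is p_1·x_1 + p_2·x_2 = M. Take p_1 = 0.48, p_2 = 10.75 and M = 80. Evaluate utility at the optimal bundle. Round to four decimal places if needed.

Leontief preferences: the optimum is at the kink where x_1/4 = x_2/1, i.e. x_2 = (1/4)·x_1.
Budget: p_1·x_1 + p_2·(1/4)·x_1 = M, so (4·p_1 + p_2)·x_1 = 4·M.
Demand: x_1*(p_1,p_2,M) = 4·M/(4·p_1 + p_2), x_2* = M/(4·p_1 + p_2).
Here 4·0.48 + 10.75 = 12.67, giving x_1* = 25.2565 and x_2* = 6.3141.
Utility at the optimum: U(25.2565, 6.3141) = 25.2565.

V = 25.2565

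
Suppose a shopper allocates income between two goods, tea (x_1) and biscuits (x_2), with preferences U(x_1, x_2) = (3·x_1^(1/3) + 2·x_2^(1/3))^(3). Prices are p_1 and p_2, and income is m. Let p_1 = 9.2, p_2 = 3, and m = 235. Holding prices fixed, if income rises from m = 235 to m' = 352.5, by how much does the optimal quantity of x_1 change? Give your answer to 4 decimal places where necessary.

Δx_1* = 6.5388

MU_x_1 ∝ 3·x_1^(-2/3), MU_x_2 ∝ 2·x_2^(-2/3), so MRS = (3/2)·(x_2/x_1)^(2/3) = p_1/p_2.
Hence x_2/x_1 = ((2/3)·p_1/p_2)^(1/(2/3)), i.e. raised to the 1.5 power.
Substitute x_2 = (x_2/x_1)·x_1 into the budget: x_1* = m/(p_1 + p_2·(x_2/x_1)).
Numerically x_2/x_1 = 2.92323, so x_1* = 235/(9.2 + 3·2.92323) = 13.0776.
At m' = 352.5: x_1* = 19.6164. Change: 19.6164 − 13.0776 = 6.5388.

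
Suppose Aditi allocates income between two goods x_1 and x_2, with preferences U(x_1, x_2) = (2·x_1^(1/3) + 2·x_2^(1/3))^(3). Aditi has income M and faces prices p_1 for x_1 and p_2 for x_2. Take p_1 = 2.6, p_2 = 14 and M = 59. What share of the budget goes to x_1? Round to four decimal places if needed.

From the CES first-order condition, (x_2/x_1)^(2/3) = p_1/p_2.
Hence x_2/x_1 = (p_1/p_2)^(1/(2/3)), i.e. raised to the 1.5 power.
Substitute x_2 = (x_2/x_1)·x_1 into the budget: x_1* = M/(p_1 + p_2·(x_2/x_1)).
Numerically x_2/x_1 = 0.080033, so x_1* = 59/(2.6 + 14·0.080033) = 15.8583 and x_2* = 0.080033·15.8583 = 1.2692.
Expenditure on x_1: 2.6·15.8583 = 41.2315; share = 0.6988.

share on x_1 = 0.6988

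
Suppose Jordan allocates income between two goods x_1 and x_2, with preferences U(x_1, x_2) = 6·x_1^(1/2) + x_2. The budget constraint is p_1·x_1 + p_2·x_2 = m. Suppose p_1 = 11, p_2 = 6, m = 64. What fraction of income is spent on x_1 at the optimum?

share on x_1 = 0.4602

MU_x_1 = 3/√x_1, MU_x_2 = 1. Tangency: 3/√x_1 = p_1/p_2.
Solve: √x_1 = 3·p_2/p_1, so x_1*(p_1,p_2) = (3·p_2/p_1)², and x_2* = (m − p_1·x_1*)/p_2.
Plugging in: x_1* = (3·6/11)² = 2.6777, x_2* = 5.7576.
Expenditure on x_1: 11·2.6777 = 29.4545; share = 0.4602.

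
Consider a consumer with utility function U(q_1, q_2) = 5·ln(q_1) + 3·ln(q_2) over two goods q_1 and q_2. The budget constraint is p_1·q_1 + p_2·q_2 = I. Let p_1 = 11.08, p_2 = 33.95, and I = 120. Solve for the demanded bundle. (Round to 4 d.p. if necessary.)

q_1* = 6.769, q_2* = 1.3255

Demand: q_1*(p_1,p_2,I) = 0.625·I/p_1 and q_2* = 0.375·I/p_2.
At p_1=11.08, p_2=33.95, I=120: q_1* = 0.625·120/11.08 = 6.769, q_2* = 1.3255.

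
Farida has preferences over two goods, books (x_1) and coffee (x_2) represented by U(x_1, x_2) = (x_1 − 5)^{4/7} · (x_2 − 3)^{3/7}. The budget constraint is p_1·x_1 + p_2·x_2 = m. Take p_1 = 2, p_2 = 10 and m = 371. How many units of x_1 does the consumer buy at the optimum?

Discretionary income = 371 − 5·2 − 3·10 = 331; x_1* = 5 + 4/7·331/2 = 99.5714.

x_1* = 99.5714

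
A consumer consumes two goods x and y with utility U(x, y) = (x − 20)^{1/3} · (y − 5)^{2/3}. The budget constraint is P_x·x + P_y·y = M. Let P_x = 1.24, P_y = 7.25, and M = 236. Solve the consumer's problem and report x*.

x* = 67.0296

MRS = (1/2)·(y−5)/(x−20). Tangency with P_x/P_y gives y−5 = 2·(P_x/P_y)·(x−20).
After buying the subsistence bundle (20, 5), a share 1/3 of the remaining income goes to x: x* = 20 + 1/3·(M − 20P_x − 5P_y)/P_x.
Discretionary income = 236 − 20·1.24 − 5·7.25 = 174.95; x* = 20 + 1/3·174.95/1.24 = 67.0296.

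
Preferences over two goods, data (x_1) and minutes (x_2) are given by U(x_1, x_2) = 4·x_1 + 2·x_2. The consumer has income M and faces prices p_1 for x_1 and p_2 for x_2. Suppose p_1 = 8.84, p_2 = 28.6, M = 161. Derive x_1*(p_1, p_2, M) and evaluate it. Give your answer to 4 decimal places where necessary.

Perfect substitutes: compare marginal utility per dollar. 4/p_1 vs 2/p_2 → 0.4525 vs 0.0699.
x_1 gives more utility per dollar, so spend all income on x_1: x_1* = M/p_1, x_2* = 0.
Numerically: x_1* = 18.2127, x_2* = 0.

x_1* = 18.2127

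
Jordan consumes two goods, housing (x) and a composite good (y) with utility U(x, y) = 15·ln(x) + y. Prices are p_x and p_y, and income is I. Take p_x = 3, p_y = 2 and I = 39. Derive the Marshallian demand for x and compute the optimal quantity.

MU_x = 15/x, MU_y = 1. Tangency: 15/x = p_x/p_y.
So x*(p_x,p_y) = 15·p_y/p_x, independent of income; and y* = (I − 15·p_y)/p_y.
At the given prices: x* = 15·2/3 = 10.

x* = 10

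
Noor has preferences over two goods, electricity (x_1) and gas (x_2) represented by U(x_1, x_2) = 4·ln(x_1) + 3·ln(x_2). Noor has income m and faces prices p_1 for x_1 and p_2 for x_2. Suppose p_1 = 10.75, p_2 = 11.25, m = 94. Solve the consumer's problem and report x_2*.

x_2* = 3.581

Tangency: MRS = (4/3)·x_2/x_1 = p_1/p_2.
So 4·p_2·x_2 = 3·p_1·x_1; combined with the budget, a share 4/7 of income goes to x_1.
Demand: x_1*(p_1,p_2,m) = 4/7·m/p_1 and x_2* = 3/7·m/p_2.
At p_1=10.75, p_2=11.25, m=94: x_2* = 3/7·94/11.25 = 3.581.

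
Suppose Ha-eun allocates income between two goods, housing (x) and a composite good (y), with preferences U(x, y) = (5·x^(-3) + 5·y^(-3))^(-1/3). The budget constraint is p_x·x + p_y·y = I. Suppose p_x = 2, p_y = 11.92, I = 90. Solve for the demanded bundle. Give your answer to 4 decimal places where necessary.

x* = 9.3468, y* = 5.9821

From the CES first-order condition, (y/x)^(4) = p_x/p_y.
Hence y/x = (p_x/p_y)^(1/(4)), i.e. raised to the 0.25 power.
With the ratio pinned down, the budget gives x* = I/(p_x + p_y·(y/x)) and y* = (y/x)·x*.
Numerically y/x = 0.640012, so x* = 90/(2 + 11.92·0.640012) = 9.3468 and y* = 0.640012·9.3468 = 5.9821.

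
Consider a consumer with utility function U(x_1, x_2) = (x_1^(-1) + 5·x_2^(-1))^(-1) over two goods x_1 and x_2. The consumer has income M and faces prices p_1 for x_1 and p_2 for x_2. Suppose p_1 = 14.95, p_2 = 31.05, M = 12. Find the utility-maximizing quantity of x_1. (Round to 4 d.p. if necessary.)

From the CES first-order condition, (1/5)·(x_2/x_1)^(2) = p_1/p_2.
Solve for the ratio: x_2/x_1 = [5·p_1/p_2]^(0.5).
Substitute x_2 = (x_2/x_1)·x_1 into the budget: x_1* = M/(p_1 + p_2·(x_2/x_1)).
Numerically x_2/x_1 = 1.551582, so x_1* = 12/(14.95 + 31.05·1.551582) = 0.1901.

x_1* = 0.1901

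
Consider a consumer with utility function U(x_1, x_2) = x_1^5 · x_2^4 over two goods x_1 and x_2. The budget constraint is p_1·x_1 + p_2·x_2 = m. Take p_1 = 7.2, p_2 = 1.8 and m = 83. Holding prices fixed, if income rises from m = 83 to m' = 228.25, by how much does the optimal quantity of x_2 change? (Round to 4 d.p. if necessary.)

MU_x_1/MU_x_2 = (5·x_2)/(4·x_1); tangency sets this equal to p_1/p_2.
So 5·p_2·x_2 = 4·p_1·x_1; combined with the budget, a share 5/9 of income goes to x_1.
Demand: x_1*(p_1,p_2,m) = 5/9·m/p_1 and x_2* = 4/9·m/p_2.
At p_1=7.2, p_2=1.8, m=83: x_2* = 4/9·83/1.8 = 20.4938.
At m' = 228.25: x_2* = 56.358. Change: 56.358 − 20.4938 = 35.8642.

Δx_2* = 35.8642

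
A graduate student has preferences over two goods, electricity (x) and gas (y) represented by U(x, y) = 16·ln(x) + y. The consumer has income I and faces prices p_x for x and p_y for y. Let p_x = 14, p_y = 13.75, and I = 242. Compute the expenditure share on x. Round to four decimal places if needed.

MU_x = 16/x, MU_y = 1. Tangency: 16/x = p_x/p_y.
So x*(p_x,p_y) = 16·p_y/p_x, independent of income; and y* = (I − 16·p_y)/p_y.
At the given prices: x* = 16·13.75/14 = 15.7143, and y* = 1.6.
Expenditure on x: 14·15.7143 = 220; share = 0.9091.

share on x = 0.9091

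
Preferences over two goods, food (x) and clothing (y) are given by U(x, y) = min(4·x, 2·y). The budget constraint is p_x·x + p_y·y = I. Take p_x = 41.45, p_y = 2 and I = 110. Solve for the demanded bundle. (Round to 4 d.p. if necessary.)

x* = 2.4202, y* = 4.8405

With perfect complements, no substitution: consume in ratio x:y = 2:4.
Budget: p_x·x + p_y·2·x = I, so (2·p_x + 4·p_y)·x = 2·I.
Demand: x*(p_x,p_y,I) = 2·I/(2·p_x + 4·p_y), y* = 4·I/(2·p_x + 4·p_y).
Here 2·41.45 + 4·2 = 90.9, giving x* = 2.4202 and y* = 4.8405.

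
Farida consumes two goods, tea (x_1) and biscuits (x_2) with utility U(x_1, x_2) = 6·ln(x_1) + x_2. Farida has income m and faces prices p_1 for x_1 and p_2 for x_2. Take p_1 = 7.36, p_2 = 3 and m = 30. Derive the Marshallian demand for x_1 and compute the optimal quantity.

Set MRS = p_1/p_2: (6/x_1)/1 = p_1/p_2.
So x_1*(p_1,p_2) = 6·p_2/p_1, independent of income; and x_2* = (m − 6·p_2)/p_2.
At the given prices: x_1* = 6·3/7.36 = 2.4457.

x_1* = 2.4457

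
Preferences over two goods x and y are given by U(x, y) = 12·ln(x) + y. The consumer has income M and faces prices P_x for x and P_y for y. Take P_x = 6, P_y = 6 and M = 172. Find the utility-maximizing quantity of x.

MU_x = 12/x, MU_y = 1. Tangency: 12/x = P_x/P_y.
So x*(P_x,P_y) = 12·P_y/P_x, independent of income; and y* = (M − 12·P_y)/P_y.
At the given prices: x* = 12·6/6 = 12.

x* = 12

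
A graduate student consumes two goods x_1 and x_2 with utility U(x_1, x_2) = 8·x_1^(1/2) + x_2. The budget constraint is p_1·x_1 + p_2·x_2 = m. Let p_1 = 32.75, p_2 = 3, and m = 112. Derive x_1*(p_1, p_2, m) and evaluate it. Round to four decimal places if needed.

MU_x_1 = 4/√x_1, MU_x_2 = 1. Tangency: 4/√x_1 = p_1/p_2.
Solve: √x_1 = 4·p_2/p_1, so x_1*(p_1,p_2) = (4·p_2/p_1)², and x_2* = (m − p_1·x_1*)/p_2.
Plugging in: x_1* = (4·3/32.75)² = 0.1343.

x_1* = 0.1343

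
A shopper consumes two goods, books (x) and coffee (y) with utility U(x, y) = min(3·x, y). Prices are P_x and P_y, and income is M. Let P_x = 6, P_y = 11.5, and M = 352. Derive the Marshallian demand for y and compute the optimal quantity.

Demand: x*(P_x,P_y,M) = M/(P_x + 3·P_y), y* = 3·M/(P_x + 3·P_y).
Here 6 + 3·11.5 = 40.5, giving y* = 26.0741.

y* = 26.0741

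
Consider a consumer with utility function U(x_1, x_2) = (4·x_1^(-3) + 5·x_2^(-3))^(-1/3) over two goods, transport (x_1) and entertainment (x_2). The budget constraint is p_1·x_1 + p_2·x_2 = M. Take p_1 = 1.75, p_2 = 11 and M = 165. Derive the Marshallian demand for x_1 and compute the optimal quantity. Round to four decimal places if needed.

Substitute x_2 = (x_2/x_1)·x_1 into the budget: x_1* = M/(p_1 + p_2·(x_2/x_1)).
Numerically x_2/x_1 = 0.667788, so x_1* = 165/(1.75 + 11·0.667788) = 18.1405.

x_1* = 18.1405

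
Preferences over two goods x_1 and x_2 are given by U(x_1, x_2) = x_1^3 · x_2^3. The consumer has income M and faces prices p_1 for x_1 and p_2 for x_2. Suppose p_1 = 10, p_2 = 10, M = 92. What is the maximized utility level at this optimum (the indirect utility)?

Tangency: MRS = x_2/x_1 = p_1/p_2.
So 3·p_2·x_2 = 3·p_1·x_1; combined with the budget, a share 0.5 of income goes to x_1.
Demand: x_1*(p_1,p_2,M) = 0.5·M/p_1 and x_2* = 0.5·M/p_2.
At p_1=10, p_2=10, M=92: x_1* = 0.5·92/10 = 4.6, x_2* = 4.6.
Utility at the optimum: U(4.6, 4.6) = 9474.2969.

V = 9474.2969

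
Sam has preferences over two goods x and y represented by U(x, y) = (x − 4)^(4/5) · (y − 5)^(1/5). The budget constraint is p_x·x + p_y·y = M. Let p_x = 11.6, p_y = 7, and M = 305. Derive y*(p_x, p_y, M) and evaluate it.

y* = 11.3886

Let x' = x−4, y' = y−5. MRS = 4·y'/x' = p_x/p_y.
Substituting into the budget: x* = 4 + 0.8·(M − 4·p_x − 5·p_y)/p_x, and y* = 5 + 0.2·(…)/p_y.
Discretionary income = 305 − 4·11.6 − 5·7 = 223.6; y* = 5 + 0.2·223.6/7 = 11.3886.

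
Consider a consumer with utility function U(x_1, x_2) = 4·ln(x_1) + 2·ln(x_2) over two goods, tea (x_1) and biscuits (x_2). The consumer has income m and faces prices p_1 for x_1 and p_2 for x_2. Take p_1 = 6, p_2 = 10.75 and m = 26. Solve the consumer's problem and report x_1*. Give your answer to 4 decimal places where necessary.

Demand: x_1*(p_1,p_2,m) = 2/3·m/p_1 and x_2* = 1/3·m/p_2.
At p_1=6, p_2=10.75, m=26: x_1* = 2/3·26/6 = 2.8889.

x_1* = 2.8889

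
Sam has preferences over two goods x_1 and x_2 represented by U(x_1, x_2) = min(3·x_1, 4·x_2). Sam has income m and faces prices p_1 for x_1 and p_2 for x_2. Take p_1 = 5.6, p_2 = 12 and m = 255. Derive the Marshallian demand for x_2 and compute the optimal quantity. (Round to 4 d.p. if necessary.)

Leontief preferences: the optimum is at the kink where x_1/4 = x_2/3, i.e. x_2 = (3/4)·x_1.
Budget: p_1·x_1 + p_2·(3/4)·x_1 = m, so (4·p_1 + 3·p_2)·x_1 = 4·m.
Demand: x_1*(p_1,p_2,m) = 4·m/(4·p_1 + 3·p_2), x_2* = 3·m/(4·p_1 + 3·p_2).
Here 4·5.6 + 3·12 = 58.4, giving x_2* = 13.0993.

x_2* = 13.0993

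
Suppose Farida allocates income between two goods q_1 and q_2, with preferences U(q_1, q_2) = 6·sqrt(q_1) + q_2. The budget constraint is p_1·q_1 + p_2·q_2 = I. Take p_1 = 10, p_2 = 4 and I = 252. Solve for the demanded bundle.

q_1* = 1.44, q_2* = 59.4

MU_q_1 = 3/√q_1, MU_q_2 = 1. Tangency: 3/√q_1 = p_1/p_2.
Solve: √q_1 = 3·p_2/p_1, so q_1*(p_1,p_2) = (3·p_2/p_1)², and q_2* = (I − p_1·q_1*)/p_2.
Plugging in: q_1* = (3·4/10)² = 1.44, q_2* = 59.4.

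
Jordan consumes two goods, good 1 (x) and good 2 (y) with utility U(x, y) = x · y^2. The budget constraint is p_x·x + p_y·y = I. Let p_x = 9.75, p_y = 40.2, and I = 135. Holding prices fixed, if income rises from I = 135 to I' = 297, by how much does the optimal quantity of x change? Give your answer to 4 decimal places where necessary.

Δx* = 5.5385

MU_x/MU_y = (y)/(2·x); tangency sets this equal to p_x/p_y.
So p_y·y = 2·p_x·x; combined with the budget, a share 1/3 of income goes to x.
Demand: x*(p_x,p_y,I) = 1/3·I/p_x and y* = 2/3·I/p_y.
At p_x=9.75, p_y=40.2, I=135: x* = 1/3·135/9.75 = 4.6154.
At I' = 297: x* = 10.1538. Change: 10.1538 − 4.6154 = 5.5385.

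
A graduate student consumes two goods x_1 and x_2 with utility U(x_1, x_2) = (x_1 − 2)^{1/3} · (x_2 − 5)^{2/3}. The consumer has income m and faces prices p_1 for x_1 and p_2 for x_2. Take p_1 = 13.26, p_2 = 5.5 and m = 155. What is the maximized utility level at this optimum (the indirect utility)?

V = 7.2451

Substituting into the budget: x_1* = 2 + 1/3·(m − 2·p_1 − 5·p_2)/p_1, and x_2* = 5 + 2/3·(…)/p_2.
Discretionary income = 155 − 2·13.26 − 5·5.5 = 100.98; x_1* = 2 + 1/3·100.98/13.26 = 4.5385; x_2* = 5 + 2/3·100.98/5.5 = 17.24.
Utility at the optimum: U(4.5385, 17.24) = 7.2451.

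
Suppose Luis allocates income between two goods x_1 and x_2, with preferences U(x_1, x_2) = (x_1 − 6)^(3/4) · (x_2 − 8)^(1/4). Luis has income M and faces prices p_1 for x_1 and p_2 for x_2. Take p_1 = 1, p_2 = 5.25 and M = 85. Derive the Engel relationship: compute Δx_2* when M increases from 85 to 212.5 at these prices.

Δx_2* = 6.0714

Discretionary income = 85 − 6·1 − 8·5.25 = 37; x_2* = 8 + 0.25·37/5.25 = 9.7619.
At M' = 212.5: x_2* = 15.8333. Change: 15.8333 − 9.7619 = 6.0714.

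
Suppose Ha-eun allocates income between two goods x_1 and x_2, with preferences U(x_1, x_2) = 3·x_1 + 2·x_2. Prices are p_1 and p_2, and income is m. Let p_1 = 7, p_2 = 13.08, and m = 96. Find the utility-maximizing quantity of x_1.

x_1* = 13.7143

Perfect substitutes: compare marginal utility per dollar. 3/p_1 vs 2/p_2 → 0.4286 vs 0.1529.
x_1 gives more utility per dollar, so spend all income on x_1: x_1* = m/p_1, x_2* = 0.
Numerically: x_1* = 13.7143, x_2* = 0.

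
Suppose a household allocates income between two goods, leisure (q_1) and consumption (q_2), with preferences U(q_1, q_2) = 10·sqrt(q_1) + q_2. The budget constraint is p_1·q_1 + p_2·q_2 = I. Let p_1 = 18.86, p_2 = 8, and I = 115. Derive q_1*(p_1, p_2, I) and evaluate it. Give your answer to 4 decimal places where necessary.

q_1* = 4.4982

Utility is quasi-linear in q_2; the FOC for q_1 is 5/√q_1 = p_1/p_2.
Thus q_1* = (5·p_2/p_1)² — independent of I — with the rest of income spent on q_2.
Plugging in: q_1* = (5·8/18.86)² = 4.4982.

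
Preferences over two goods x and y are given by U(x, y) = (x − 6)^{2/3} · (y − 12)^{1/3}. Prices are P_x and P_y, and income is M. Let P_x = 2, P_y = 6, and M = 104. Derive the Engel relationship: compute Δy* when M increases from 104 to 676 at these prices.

MRS = 2·(y−12)/(x−6). Tangency with P_x/P_y gives y−12 = (1/2)·(P_x/P_y)·(x−6).
Substituting into the budget: x* = 6 + 2/3·(M − 6·P_x − 12·P_y)/P_x, and y* = 12 + 1/3·(…)/P_y.
Discretionary income = 104 − 6·2 − 12·6 = 20; y* = 12 + 1/3·20/6 = 13.1111.
At M' = 676: y* = 44.8889. Change: 44.8889 − 13.1111 = 31.7778.

Δy* = 31.7778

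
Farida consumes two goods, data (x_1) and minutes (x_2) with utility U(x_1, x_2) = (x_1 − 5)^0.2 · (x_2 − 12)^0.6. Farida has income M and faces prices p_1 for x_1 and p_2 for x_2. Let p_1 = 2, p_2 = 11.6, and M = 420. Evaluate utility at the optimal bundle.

This is Cobb-Douglas in (x_1−5, x_2−12): tangency gives 0.2·p_2·(x_2−12) = 0.6·p_1·(x_1−5).
Substituting into the budget: x_1* = 5 + 0.25·(M − 5·p_1 − 12·p_2)/p_1, and x_2* = 12 + 0.75·(…)/p_2.
Discretionary income = 420 − 5·2 − 12·11.6 = 270.8; x_1* = 5 + 0.25·270.8/2 = 38.85; x_2* = 12 + 0.75·270.8/11.6 = 29.5086.
Utility at the optimum: U(38.85, 29.5086) = 11.2684.

V = 11.2684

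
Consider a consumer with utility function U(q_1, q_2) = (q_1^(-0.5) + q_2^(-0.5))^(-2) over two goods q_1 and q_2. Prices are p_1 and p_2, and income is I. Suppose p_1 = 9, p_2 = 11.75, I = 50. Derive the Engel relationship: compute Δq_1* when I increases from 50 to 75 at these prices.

Numerically q_2/q_1 = 0.83715, so q_1* = 50/(9 + 11.75·0.83715) = 2.6544.
At I' = 75: q_1* = 3.9816. Change: 3.9816 − 2.6544 = 1.3272.

Δq_1* = 1.3272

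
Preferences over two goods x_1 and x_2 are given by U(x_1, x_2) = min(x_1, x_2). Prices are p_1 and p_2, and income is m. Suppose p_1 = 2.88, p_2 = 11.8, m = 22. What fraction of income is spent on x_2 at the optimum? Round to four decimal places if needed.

share on x_2 = 0.8038

Leontief preferences: the optimum is at the kink where x_1/1 = x_2/1, i.e. x_2 = x_1.
Budget: p_1·x_1 + p_2·x_1 = m, so (p_1 + p_2)·x_1 = m.
Demand: x_1*(p_1,p_2,m) = m/(p_1 + p_2), x_2* = m/(p_1 + p_2).
Here 2.88 + 11.8 = 14.68, giving x_1* = 1.4986 and x_2* = 1.4986.
Expenditure on x_2: 11.8·1.4986 = 17.6839; share = 0.8038.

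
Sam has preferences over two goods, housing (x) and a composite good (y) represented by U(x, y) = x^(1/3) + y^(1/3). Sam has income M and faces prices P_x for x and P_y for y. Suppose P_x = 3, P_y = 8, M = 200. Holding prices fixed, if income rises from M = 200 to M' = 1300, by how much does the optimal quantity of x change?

MU_x ∝ x^(-2/3), MU_y ∝ y^(-2/3), so MRS = (y/x)^(2/3) = P_x/P_y.
Hence y/x = (P_x/P_y)^(1/(2/3)), i.e. raised to the 1.5 power.
Substitute y = (y/x)·x into the budget: x* = M/(P_x + P_y·(y/x)).
Numerically y/x = 0.22964, so x* = 200/(3 + 8·0.22964) = 41.3469.
At M' = 1300: x* = 268.7551. Change: 268.7551 − 41.3469 = 227.4082.

Δx* = 227.4082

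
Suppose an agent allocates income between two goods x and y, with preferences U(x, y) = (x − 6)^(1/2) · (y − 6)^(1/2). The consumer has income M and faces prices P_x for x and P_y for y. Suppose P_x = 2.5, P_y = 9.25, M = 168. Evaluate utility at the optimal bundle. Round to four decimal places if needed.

V = 10.1376

This is Cobb-Douglas in (x−6, y−6): tangency gives 0.5·P_y·(y−6) = 0.5·P_x·(x−6).
Substituting into the budget: x* = 6 + 0.5·(M − 6·P_x − 6·P_y)/P_x, and y* = 6 + 0.5·(…)/P_y.
Discretionary income = 168 − 6·2.5 − 6·9.25 = 97.5; x* = 6 + 0.5·97.5/2.5 = 25.5; y* = 6 + 0.5·97.5/9.25 = 11.2703.
Utility at the optimum: U(25.5, 11.2703) = 10.1376.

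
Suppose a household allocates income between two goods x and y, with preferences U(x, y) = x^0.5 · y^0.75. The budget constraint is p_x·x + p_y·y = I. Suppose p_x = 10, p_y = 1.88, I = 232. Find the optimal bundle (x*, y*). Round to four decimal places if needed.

Tangency: MRS = (2/3)·y/x = p_x/p_y.
Rearranging, p_y·y = (3/2)·p_x·x. Substituting into the budget gives p_x·x·(1 + (3/2)) = I.
Demand: x*(p_x,p_y,I) = 0.4·I/p_x and y* = 0.6·I/p_y.
At p_x=10, p_y=1.88, I=232: x* = 0.4·232/10 = 9.28, y* = 74.0426.

x* = 9.28, y* = 74.0426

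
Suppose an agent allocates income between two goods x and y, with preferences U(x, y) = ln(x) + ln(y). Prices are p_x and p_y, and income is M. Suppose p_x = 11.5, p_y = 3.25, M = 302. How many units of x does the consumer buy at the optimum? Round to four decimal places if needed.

The MRS is y/x. Set MRS = p_x/p_y.
Rearranging, p_y·y = p_x·x. Substituting into the budget gives p_x·x·(1 + 1) = M.
Demand: x*(p_x,p_y,M) = 0.5·M/p_x and y* = 0.5·M/p_y.
At p_x=11.5, p_y=3.25, M=302: x* = 0.5·302/11.5 = 13.1304.

x* = 13.1304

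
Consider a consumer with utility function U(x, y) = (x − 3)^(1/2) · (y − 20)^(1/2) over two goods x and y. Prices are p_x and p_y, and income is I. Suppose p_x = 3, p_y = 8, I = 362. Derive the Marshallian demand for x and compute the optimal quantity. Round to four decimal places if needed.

Let x' = x−3, y' = y−20. MRS = y'/x' = p_x/p_y.
Substituting into the budget: x* = 3 + 0.5·(I − 3·p_x − 20·p_y)/p_x, and y* = 20 + 0.5·(…)/p_y.
Discretionary income = 362 − 3·3 − 20·8 = 193; x* = 3 + 0.5·193/3 = 35.1667.

x* = 35.1667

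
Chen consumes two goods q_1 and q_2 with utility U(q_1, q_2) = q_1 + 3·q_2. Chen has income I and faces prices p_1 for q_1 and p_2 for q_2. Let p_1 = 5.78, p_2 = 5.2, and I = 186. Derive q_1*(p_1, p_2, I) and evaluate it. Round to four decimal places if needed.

q_1* = 0

Perfect substitutes: compare marginal utility per dollar. 1/p_1 vs 3/p_2 → 0.173 vs 0.5769.
q_2 gives more utility per dollar, so spend all income on q_2: q_2* = I/p_2, q_1* = 0.
Numerically: q_1* = 0, q_2* = 35.7692.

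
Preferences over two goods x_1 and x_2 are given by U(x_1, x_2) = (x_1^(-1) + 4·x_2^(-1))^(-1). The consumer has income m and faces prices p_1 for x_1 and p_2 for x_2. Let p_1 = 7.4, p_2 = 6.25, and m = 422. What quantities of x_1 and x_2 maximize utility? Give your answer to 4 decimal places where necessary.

x_1* = 20.0938, x_2* = 43.7289

MU_x_1 ∝ x_1^(-2), MU_x_2 ∝ 4·x_2^(-2), so MRS = (1/4)·(x_2/x_1)^(2) = p_1/p_2.
Hence x_2/x_1 = (4·p_1/p_2)^(1/(2)), i.e. raised to the 0.5 power.
With the ratio pinned down, the budget gives x_1* = m/(p_1 + p_2·(x_2/x_1)) and x_2* = (x_2/x_1)·x_1*.
Numerically x_2/x_1 = 2.176235, so x_1* = 422/(7.4 + 6.25·2.176235) = 20.0938 and x_2* = 2.176235·20.0938 = 43.7289.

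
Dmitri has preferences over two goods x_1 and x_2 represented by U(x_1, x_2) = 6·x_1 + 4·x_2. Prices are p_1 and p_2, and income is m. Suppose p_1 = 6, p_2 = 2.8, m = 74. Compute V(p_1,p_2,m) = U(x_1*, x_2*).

V = 105.7143

Linear utility — the consumer picks whichever good has higher MU/price: 6/6 = 1 vs 4/2.8 = 1.4286.
x_2 gives more utility per dollar, so spend all income on x_2: x_2* = m/p_2, x_1* = 0.
Numerically: x_1* = 0, x_2* = 26.4286.
Utility at the optimum: U(0, 26.4286) = 105.7143.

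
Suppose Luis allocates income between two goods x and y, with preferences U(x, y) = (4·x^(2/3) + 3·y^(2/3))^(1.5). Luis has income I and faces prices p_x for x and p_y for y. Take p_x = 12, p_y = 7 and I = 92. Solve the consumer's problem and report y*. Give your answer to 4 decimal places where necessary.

From the CES first-order condition, (4/3)·(y/x)^(1/3) = p_x/p_y.
Solve for the ratio: y/x = [(3/4)·p_x/p_y]^(3).
With the ratio pinned down, the budget gives x* = I/(p_x + p_y·(y/x)) and y* = (y/x)·x*.
Numerically y/x = 2.125364, so x* = 92/(12 + 7·2.125364) = 3.4229 and y* = 2.125364·3.4229 = 7.275.

y* = 7.275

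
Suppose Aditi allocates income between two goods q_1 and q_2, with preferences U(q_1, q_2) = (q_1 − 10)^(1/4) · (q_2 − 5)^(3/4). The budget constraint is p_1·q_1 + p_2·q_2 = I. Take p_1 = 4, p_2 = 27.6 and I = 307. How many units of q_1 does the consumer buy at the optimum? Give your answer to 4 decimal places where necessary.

q_1* = 18.0625

MRS = (1/3)·(q_2−5)/(q_1−10). Tangency with p_1/p_2 gives q_2−5 = 3·(p_1/p_2)·(q_1−10).
Substituting into the budget: q_1* = 10 + 0.25·(I − 10·p_1 − 5·p_2)/p_1, and q_2* = 5 + 0.75·(…)/p_2.
Discretionary income = 307 − 10·4 − 5·27.6 = 129; q_1* = 10 + 0.25·129/4 = 18.0625.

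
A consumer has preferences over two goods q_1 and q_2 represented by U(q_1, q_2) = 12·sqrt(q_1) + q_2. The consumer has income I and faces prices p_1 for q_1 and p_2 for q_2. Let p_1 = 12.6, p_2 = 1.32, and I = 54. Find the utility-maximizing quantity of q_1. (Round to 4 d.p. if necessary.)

q_1* = 0.3951

MU_q_1 = 6/√q_1, MU_q_2 = 1. Tangency: 6/√q_1 = p_1/p_2.
Solve: √q_1 = 6·p_2/p_1, so q_1*(p_1,p_2) = (6·p_2/p_1)², and q_2* = (I − p_1·q_1*)/p_2.
Plugging in: q_1* = (6·1.32/12.6)² = 0.3951.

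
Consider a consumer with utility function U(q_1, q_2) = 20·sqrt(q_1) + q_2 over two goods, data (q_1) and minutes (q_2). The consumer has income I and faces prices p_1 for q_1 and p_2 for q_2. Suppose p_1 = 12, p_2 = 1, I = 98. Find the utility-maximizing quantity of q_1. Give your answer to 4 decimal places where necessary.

q_1* = 0.6944

Utility is quasi-linear in q_2; the FOC for q_1 is 10/√q_1 = p_1/p_2.
Thus q_1* = (10·p_2/p_1)² — independent of I — with the rest of income spent on q_2.
Plugging in: q_1* = (10·1/12)² = 0.6944.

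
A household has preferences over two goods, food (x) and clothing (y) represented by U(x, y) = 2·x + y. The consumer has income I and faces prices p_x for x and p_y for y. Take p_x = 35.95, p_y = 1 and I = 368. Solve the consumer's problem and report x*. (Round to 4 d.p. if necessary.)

x* = 0

Perfect substitutes: compare marginal utility per dollar. 2/p_x vs 1/p_y → 0.0556 vs 1.
y gives more utility per dollar, so spend all income on y: y* = I/p_y, x* = 0.
Numerically: x* = 0, y* = 368.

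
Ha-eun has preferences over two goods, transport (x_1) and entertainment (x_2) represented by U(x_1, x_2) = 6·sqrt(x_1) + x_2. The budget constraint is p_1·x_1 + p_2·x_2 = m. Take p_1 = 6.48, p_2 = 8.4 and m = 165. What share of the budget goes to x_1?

MU_x_1 = 3/√x_1, MU_x_2 = 1. Tangency: 3/√x_1 = p_1/p_2.
Solve: √x_1 = 3·p_2/p_1, so x_1*(p_1,p_2) = (3·p_2/p_1)², and x_2* = (m − p_1·x_1*)/p_2.
Plugging in: x_1* = (3·8.4/6.48)² = 15.1235, x_2* = 7.9762.
Expenditure on x_1: 6.48·15.1235 = 98; share = 0.5939.

share on x_1 = 0.5939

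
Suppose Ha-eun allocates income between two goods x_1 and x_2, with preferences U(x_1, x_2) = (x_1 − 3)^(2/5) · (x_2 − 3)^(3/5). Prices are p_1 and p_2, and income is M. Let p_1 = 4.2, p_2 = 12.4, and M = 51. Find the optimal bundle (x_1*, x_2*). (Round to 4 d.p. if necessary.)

x_1* = 3.1143, x_2* = 3.0581

Let x_1' = x_1−3, x_2' = x_2−3. MRS = (2/3)·x_2'/x_1' = p_1/p_2.
After buying the subsistence bundle (3, 3), a share 0.4 of the remaining income goes to x_1: x_1* = 3 + 0.4·(M − 3p_1 − 3p_2)/p_1.
Discretionary income = 51 − 3·4.2 − 3·12.4 = 1.2; x_1* = 3 + 0.4·1.2/4.2 = 3.1143; x_2* = 3 + 0.6·1.2/12.4 = 3.0581.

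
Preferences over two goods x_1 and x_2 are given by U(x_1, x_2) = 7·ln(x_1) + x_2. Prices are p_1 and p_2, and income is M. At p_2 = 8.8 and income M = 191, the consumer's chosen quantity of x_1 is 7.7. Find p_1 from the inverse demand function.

MU_x_1 = 7/x_1, MU_x_2 = 1. Tangency: 7/x_1 = p_1/p_2.
So x_1*(p_1,p_2) = 7·p_2/p_1, independent of income; and x_2* = (M − 7·p_2)/p_2.
Set x_1* = 7.7 in the demand function and solve for p_1: p_1 = 8.

p_1 = 8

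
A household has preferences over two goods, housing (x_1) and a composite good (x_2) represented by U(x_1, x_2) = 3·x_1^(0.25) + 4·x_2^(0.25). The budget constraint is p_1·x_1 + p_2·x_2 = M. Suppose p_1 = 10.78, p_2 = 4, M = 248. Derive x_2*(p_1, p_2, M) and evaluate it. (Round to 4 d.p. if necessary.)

With the ratio pinned down, the budget gives x_1* = M/(p_1 + p_2·(x_2/x_1)) and x_2* = (x_2/x_1)·x_1*.
Numerically x_2/x_1 = 5.503809, so x_1* = 248/(10.78 + 4·5.503809) = 7.5621 and x_2* = 5.503809·7.5621 = 41.6202.

x_2* = 41.6202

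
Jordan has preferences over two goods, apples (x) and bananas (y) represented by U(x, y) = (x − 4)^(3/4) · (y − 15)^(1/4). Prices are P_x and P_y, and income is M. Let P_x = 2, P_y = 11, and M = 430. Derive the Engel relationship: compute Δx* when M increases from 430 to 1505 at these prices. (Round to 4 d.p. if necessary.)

MRS = 3·(y−15)/(x−4). Tangency with P_x/P_y gives y−15 = (1/3)·(P_x/P_y)·(x−4).
After buying the subsistence bundle (4, 15), a share 0.75 of the remaining income goes to x: x* = 4 + 0.75·(M − 4P_x − 15P_y)/P_x.
Discretionary income = 430 − 4·2 − 15·11 = 257; x* = 4 + 0.75·257/2 = 100.375.
At M' = 1505: x* = 503.5. Change: 503.5 − 100.375 = 403.125.

Δx* = 403.125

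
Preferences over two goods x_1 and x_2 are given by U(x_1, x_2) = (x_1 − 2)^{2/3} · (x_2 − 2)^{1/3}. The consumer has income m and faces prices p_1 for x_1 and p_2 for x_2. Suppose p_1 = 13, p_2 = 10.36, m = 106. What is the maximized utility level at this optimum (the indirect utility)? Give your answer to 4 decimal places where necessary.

V = 2.6025

Substituting into the budget: x_1* = 2 + 2/3·(m − 2·p_1 − 2·p_2)/p_1, and x_2* = 2 + 1/3·(…)/p_2.
Discretionary income = 106 − 2·13 − 2·10.36 = 59.28; x_1* = 2 + 2/3·59.28/13 = 5.04; x_2* = 2 + 1/3·59.28/10.36 = 3.9073.
Utility at the optimum: U(5.04, 3.9073) = 2.6025.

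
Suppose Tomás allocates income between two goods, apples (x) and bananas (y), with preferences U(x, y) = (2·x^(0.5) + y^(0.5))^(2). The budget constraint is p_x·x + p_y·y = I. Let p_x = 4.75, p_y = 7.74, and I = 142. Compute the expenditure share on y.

From the CES first-order condition, 2·(y/x)^(0.5) = p_x/p_y.
Solve for the ratio: y/x = [(1/2)·p_x/p_y]^(2).
With the ratio pinned down, the budget gives x* = I/(p_x + p_y·(y/x)) and y* = (y/x)·x*.
Numerically y/x = 0.094155, so x* = 142/(4.75 + 7.74·0.094155) = 25.9183 and y* = 0.094155·25.9183 = 2.4403.
Expenditure on y: 7.74·2.4403 = 18.8883; share = 0.133.

share on y = 0.133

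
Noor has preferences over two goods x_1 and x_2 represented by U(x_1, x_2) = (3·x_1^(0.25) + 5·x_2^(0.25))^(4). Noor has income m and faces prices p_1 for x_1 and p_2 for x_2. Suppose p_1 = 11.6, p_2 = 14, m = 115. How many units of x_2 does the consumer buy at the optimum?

MU_x_1 ∝ 3·x_1^(-0.75), MU_x_2 ∝ 5·x_2^(-0.75), so MRS = (3/5)·(x_2/x_1)^(0.75) = p_1/p_2.
Solve for the ratio: x_2/x_1 = [(5/3)·p_1/p_2]^(4/3).
With the ratio pinned down, the budget gives x_1* = m/(p_1 + p_2·(x_2/x_1)) and x_2* = (x_2/x_1)·x_1*.
Numerically x_2/x_1 = 1.537818, so x_1* = 115/(11.6 + 14·1.537818) = 3.4712 and x_2* = 1.537818·3.4712 = 5.3381.

x_2* = 5.3381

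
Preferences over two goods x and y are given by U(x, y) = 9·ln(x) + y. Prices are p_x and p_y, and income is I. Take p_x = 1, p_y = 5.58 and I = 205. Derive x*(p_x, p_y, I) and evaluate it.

x* = 50.22

MU_x = 9/x, MU_y = 1. Tangency: 9/x = p_x/p_y.
So x*(p_x,p_y) = 9·p_y/p_x, independent of income; and y* = (I − 9·p_y)/p_y.
At the given prices: x* = 9·5.58/1 = 50.22.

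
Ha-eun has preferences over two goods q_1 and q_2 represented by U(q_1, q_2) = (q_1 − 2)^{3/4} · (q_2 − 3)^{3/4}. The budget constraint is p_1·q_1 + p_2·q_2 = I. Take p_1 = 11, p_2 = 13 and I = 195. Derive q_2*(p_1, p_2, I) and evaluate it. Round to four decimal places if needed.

Let q_1' = q_1−2, q_2' = q_2−3. MRS = q_2'/q_1' = p_1/p_2.
After buying the subsistence bundle (2, 3), a share 0.5 of the remaining income goes to q_1: q_1* = 2 + 0.5·(I − 2p_1 − 3p_2)/p_1.
Discretionary income = 195 − 2·11 − 3·13 = 134; q_2* = 3 + 0.5·134/13 = 8.1538.

q_2* = 8.1538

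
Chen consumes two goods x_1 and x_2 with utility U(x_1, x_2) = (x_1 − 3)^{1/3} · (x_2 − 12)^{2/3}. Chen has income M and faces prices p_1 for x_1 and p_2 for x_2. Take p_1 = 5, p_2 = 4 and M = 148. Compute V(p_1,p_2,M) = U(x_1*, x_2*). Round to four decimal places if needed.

Let x_1' = x_1−3, x_2' = x_2−12. MRS = (1/2)·x_2'/x_1' = p_1/p_2.
After buying the subsistence bundle (3, 12), a share 1/3 of the remaining income goes to x_1: x_1* = 3 + 1/3·(M − 3p_1 − 12p_2)/p_1.
Discretionary income = 148 − 3·5 − 12·4 = 85; x_1* = 3 + 1/3·85/5 = 8.6667; x_2* = 12 + 2/3·85/4 = 26.1667.
Utility at the optimum: U(8.6667, 26.1667) = 10.4381.

V = 10.4381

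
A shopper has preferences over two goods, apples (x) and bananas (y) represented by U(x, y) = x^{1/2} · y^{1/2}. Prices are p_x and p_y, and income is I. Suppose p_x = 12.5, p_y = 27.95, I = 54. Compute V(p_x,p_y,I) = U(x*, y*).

MU_x/MU_y = (0.5·y)/(0.5·x); tangency sets this equal to p_x/p_y.
So 0.5·p_y·y = 0.5·p_x·x; combined with the budget, a share 0.5 of income goes to x.
Demand: x*(p_x,p_y,I) = 0.5·I/p_x and y* = 0.5·I/p_y.
At p_x=12.5, p_y=27.95, I=54: x* = 0.5·54/12.5 = 2.16, y* = 0.966.
Utility at the optimum: U(2.16, 0.966) = 1.4445.

V = 1.4445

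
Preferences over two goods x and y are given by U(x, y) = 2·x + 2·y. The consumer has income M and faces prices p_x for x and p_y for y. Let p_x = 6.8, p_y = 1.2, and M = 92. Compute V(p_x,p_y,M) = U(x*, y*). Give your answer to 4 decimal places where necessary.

Perfect substitutes: compare marginal utility per dollar. 2/p_x vs 2/p_y → 0.2941 vs 1.6667.
y gives more utility per dollar, so spend all income on y: y* = M/p_y, x* = 0.
Numerically: x* = 0, y* = 76.6667.
Utility at the optimum: U(0, 76.6667) = 153.3333.

V = 153.3333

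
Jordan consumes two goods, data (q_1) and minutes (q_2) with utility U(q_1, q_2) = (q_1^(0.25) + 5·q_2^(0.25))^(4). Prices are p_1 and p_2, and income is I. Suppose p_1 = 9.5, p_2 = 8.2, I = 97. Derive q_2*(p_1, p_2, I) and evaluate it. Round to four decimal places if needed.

q_2* = 10.6439

Numerically q_2/q_1 = 10.403345, so q_1* = 97/(9.5 + 8.2·10.403345) = 1.0231 and q_2* = 10.403345·1.0231 = 10.6439.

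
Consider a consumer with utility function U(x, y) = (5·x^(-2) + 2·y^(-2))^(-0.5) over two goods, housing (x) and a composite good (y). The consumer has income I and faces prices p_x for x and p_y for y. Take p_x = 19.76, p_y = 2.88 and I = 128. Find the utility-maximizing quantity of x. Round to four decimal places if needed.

MRS = MU_x/MU_y = (5/2)·(y/x)^(3). Set equal to p_x/p_y.
Solve for the ratio: y/x = [(2/5)·p_x/p_y]^(1/3).
Substitute y = (y/x)·x into the budget: x* = I/(p_x + p_y·(y/x)).
Numerically y/x = 1.400076, so x* = 128/(19.76 + 2.88·1.400076) = 5.3799.

x* = 5.3799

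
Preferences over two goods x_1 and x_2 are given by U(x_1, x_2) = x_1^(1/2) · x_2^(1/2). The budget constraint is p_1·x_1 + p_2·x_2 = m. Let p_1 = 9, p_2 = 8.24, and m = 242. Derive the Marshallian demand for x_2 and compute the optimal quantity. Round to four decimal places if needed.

x_2* = 14.6845

Demand: x_1*(p_1,p_2,m) = 0.5·m/p_1 and x_2* = 0.5·m/p_2.
At p_1=9, p_2=8.24, m=242: x_2* = 0.5·242/8.24 = 14.6845.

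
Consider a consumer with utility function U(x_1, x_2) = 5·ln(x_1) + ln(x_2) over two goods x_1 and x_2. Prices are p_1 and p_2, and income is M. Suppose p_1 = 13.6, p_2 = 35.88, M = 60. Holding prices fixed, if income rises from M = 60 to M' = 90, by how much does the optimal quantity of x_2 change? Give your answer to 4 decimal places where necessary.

Δx_2* = 0.1394

MU_x_1/MU_x_2 = (5·x_2)/(x_1); tangency sets this equal to p_1/p_2.
So 5·p_2·x_2 = p_1·x_1; combined with the budget, a share 5/6 of income goes to x_1.
Demand: x_1*(p_1,p_2,M) = 5/6·M/p_1 and x_2* = 1/6·M/p_2.
At p_1=13.6, p_2=35.88, M=60: x_2* = 1/6·60/35.88 = 0.2787.
At M' = 90: x_2* = 0.4181. Change: 0.4181 − 0.2787 = 0.1394.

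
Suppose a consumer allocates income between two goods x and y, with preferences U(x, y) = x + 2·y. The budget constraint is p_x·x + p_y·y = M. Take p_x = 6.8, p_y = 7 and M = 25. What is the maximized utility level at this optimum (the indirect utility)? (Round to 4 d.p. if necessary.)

V = 7.1429

Linear utility — the consumer picks whichever good has higher MU/price: 1/6.8 = 0.1471 vs 2/7 = 0.2857.
y gives more utility per dollar, so spend all income on y: y* = M/p_y, x* = 0.
Numerically: x* = 0, y* = 3.5714.
Utility at the optimum: U(0, 3.5714) = 7.1429.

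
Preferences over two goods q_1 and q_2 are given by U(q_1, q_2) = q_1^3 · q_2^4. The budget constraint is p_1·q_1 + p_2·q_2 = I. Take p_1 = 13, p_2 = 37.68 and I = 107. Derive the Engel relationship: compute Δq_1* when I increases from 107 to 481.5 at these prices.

Δq_1* = 12.3462

MU_q_1/MU_q_2 = (3·q_2)/(4·q_1); tangency sets this equal to p_1/p_2.
So 3·p_2·q_2 = 4·p_1·q_1; combined with the budget, a share 3/7 of income goes to q_1.
Demand: q_1*(p_1,p_2,I) = 3/7·I/p_1 and q_2* = 4/7·I/p_2.
At p_1=13, p_2=37.68, I=107: q_1* = 3/7·107/13 = 3.5275.
At I' = 481.5: q_1* = 15.8736. Change: 15.8736 − 3.5275 = 12.3462.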